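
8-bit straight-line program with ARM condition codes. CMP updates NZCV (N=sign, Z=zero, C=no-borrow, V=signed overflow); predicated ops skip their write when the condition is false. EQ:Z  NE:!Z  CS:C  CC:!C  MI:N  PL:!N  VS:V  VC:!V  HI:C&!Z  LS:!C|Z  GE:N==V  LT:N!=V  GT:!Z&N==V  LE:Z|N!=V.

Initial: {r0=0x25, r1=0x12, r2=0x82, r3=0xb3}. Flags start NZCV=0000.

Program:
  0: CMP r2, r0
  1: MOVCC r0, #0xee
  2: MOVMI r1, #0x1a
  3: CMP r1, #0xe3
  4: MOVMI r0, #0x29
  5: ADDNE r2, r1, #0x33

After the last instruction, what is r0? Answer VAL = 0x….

VAL = 0x25

0: ✓ CMP  NZCV=0011
1: · MOVCC
2: · MOVMI
3: ✓ CMP  NZCV=0000
4: · MOVMI
5: ✓ ADDNE  r2←0x45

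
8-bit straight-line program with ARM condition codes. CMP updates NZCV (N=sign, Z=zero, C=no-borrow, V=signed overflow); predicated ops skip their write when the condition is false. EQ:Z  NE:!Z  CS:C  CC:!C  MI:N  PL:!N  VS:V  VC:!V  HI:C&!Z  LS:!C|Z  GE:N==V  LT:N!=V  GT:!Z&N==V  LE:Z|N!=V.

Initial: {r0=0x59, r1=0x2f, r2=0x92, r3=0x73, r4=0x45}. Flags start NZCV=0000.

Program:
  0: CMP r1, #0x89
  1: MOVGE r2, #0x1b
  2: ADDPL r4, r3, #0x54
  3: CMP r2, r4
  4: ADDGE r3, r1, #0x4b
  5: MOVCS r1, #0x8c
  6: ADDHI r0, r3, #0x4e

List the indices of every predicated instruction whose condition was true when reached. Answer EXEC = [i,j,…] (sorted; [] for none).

EXEC = [1]

0: ✓ CMP  NZCV=1001
1: ✓ MOVGE  r2←0x1b
2: · ADDPL
3: ✓ CMP  NZCV=1000
4: · ADDGE
5: · MOVCS
6: · ADDHI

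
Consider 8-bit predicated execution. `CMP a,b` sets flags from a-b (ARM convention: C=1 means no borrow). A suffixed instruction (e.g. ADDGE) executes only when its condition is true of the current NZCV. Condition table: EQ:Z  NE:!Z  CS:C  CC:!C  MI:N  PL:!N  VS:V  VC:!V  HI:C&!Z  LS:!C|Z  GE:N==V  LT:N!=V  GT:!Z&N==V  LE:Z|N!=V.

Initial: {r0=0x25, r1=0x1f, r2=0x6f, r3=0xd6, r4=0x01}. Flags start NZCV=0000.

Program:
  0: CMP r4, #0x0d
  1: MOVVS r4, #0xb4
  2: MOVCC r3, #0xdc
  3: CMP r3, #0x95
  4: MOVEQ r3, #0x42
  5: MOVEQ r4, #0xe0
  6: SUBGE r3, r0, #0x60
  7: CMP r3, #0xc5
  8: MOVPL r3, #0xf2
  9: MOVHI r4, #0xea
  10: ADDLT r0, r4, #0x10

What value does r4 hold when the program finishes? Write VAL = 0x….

[0] flags=1000 → (cmp)
[1] flags=1000 VS?F → skip
[2] flags=1000 CC?T → r3=0xdc
[3] flags=0010 → (cmp)
[4] flags=0010 EQ?F → skip
[5] flags=0010 EQ?F → skip
[6] flags=0010 GE?T → r3=0xc5
[7] flags=0110 → (cmp)
[8] flags=0110 PL?T → r3=0xf2
[9] flags=0110 HI?F → skip
[10] flags=0110 LT?F → skip

VAL = 0x01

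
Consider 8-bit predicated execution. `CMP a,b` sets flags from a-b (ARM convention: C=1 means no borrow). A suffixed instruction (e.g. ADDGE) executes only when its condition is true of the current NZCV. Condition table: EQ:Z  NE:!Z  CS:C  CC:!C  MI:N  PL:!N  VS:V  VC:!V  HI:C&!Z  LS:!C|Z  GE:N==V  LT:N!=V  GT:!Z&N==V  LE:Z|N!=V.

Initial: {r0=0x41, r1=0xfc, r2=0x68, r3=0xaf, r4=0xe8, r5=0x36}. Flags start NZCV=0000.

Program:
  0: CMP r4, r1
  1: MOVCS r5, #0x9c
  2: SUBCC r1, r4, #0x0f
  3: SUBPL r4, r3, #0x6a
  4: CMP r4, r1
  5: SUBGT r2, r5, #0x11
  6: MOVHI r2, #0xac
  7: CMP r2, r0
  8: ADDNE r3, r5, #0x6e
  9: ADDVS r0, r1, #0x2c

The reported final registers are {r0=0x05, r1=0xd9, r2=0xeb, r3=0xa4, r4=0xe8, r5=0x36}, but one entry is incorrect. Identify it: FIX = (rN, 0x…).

FIX = (r2, 0xac)

[0] flags=1000 → (cmp)
[1] flags=1000 CS?F → skip
[2] flags=1000 CC?T → r1=0xd9
[3] flags=1000 PL?F → skip
[4] flags=0010 → (cmp)
[5] flags=0010 GT?T → r2=0x25
[6] flags=0010 HI?T → r2=0xac
[7] flags=0011 → (cmp)
[8] flags=0011 NE?T → r3=0xa4
[9] flags=0011 VS?T → r0=0x05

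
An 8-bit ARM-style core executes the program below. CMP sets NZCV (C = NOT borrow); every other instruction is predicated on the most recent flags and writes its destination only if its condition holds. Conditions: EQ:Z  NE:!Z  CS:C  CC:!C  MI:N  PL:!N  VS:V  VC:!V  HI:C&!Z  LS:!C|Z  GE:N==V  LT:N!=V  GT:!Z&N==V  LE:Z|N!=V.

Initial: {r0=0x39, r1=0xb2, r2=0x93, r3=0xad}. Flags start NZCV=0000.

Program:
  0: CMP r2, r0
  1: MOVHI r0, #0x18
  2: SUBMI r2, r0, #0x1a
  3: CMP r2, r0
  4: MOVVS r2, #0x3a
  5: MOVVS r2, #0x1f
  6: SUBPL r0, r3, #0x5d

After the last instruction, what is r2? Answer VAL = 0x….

VAL = 0x1f

0: ✓ CMP  NZCV=0011
1: ✓ MOVHI  r0←0x18
2: · SUBMI
3: ✓ CMP  NZCV=0011
4: ✓ MOVVS  r2←0x3a
5: ✓ MOVVS  r2←0x1f
6: ✓ SUBPL  r0←0x50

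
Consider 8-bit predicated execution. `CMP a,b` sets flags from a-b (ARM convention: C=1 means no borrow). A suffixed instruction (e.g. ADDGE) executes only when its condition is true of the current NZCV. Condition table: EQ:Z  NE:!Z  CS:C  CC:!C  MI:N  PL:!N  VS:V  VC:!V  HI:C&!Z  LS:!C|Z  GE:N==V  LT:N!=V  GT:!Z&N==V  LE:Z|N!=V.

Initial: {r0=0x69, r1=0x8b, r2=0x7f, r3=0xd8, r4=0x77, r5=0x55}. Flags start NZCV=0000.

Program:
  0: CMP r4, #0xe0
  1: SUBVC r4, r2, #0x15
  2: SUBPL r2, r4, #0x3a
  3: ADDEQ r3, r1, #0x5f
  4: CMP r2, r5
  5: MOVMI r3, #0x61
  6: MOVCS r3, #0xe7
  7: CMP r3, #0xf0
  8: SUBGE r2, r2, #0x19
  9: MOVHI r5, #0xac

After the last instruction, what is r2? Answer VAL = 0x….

0: ✓ CMP  NZCV=1001
1: · SUBVC
2: · SUBPL
3: · ADDEQ
4: ✓ CMP  NZCV=0010
5: · MOVMI
6: ✓ MOVCS  r3←0xe7
7: ✓ CMP  NZCV=1000
8: · SUBGE
9: · MOVHI

VAL = 0x7f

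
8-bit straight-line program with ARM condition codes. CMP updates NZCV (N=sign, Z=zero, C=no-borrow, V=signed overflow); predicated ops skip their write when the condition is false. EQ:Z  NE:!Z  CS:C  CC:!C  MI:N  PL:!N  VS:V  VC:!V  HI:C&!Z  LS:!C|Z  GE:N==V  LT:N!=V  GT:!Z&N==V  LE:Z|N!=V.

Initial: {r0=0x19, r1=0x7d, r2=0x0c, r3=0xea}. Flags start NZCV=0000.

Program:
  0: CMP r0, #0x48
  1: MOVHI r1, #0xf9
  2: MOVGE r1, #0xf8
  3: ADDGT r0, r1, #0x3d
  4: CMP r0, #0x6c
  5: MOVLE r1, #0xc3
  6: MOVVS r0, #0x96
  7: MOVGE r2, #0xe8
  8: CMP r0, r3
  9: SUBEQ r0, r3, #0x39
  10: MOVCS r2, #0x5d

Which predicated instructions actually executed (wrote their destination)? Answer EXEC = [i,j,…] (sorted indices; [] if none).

EXEC = [5]

0: ✓ CMP  NZCV=1000
1: · MOVHI
2: · MOVGE
3: · ADDGT
4: ✓ CMP  NZCV=1000
5: ✓ MOVLE  r1←0xc3
6: · MOVVS
7: · MOVGE
8: ✓ CMP  NZCV=0000
9: · SUBEQ
10: · MOVCS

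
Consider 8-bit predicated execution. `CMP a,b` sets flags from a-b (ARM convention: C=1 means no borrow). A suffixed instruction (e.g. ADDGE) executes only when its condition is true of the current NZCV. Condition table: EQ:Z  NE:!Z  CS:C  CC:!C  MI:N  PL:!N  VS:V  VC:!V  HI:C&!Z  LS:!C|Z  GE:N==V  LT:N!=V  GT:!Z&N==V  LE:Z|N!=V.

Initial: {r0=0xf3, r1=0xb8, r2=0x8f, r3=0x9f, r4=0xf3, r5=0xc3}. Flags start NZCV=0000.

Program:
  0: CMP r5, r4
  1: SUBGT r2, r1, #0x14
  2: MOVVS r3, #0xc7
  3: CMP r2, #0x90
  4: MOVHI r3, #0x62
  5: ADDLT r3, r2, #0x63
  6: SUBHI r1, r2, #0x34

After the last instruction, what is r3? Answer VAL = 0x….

0: ✓ CMP  NZCV=1000
1: · SUBGT
2: · MOVVS
3: ✓ CMP  NZCV=1000
4: · MOVHI
5: ✓ ADDLT  r3←0xf2
6: · SUBHI

VAL = 0xf2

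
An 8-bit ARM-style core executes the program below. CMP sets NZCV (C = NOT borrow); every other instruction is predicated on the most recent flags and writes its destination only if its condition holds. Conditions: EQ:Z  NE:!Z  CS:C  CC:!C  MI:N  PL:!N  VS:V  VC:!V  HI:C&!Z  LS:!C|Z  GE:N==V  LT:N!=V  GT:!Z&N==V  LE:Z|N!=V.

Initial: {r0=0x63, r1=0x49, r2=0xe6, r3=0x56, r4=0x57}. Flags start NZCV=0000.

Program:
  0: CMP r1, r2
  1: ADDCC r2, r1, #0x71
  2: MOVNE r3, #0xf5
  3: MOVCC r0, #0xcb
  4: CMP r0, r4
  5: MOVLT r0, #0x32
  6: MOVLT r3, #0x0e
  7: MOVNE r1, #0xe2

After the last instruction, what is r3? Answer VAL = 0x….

[0] flags=0000 → (cmp)
[1] flags=0000 CC?T → r2=0xba
[2] flags=0000 NE?T → r3=0xf5
[3] flags=0000 CC?T → r0=0xcb
[4] flags=0011 → (cmp)
[5] flags=0011 LT?T → r0=0x32
[6] flags=0011 LT?T → r3=0x0e
[7] flags=0011 NE?T → r1=0xe2

VAL = 0x0e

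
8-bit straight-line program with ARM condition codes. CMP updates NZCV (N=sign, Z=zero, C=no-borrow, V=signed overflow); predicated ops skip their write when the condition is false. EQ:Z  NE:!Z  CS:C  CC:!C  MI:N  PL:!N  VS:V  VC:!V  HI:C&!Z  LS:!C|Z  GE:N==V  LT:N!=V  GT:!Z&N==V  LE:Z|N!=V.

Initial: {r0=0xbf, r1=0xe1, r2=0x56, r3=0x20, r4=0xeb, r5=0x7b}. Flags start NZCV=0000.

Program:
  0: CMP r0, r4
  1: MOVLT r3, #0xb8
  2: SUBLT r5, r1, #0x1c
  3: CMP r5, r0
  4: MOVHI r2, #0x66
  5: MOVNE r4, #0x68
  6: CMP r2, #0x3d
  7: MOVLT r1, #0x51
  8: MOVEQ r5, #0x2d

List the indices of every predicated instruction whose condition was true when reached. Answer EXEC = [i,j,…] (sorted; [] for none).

EXEC = [1,2,4,5]

[0] flags=1000 → (cmp)
[1] flags=1000 LT?T → r3=0xb8
[2] flags=1000 LT?T → r5=0xc5
[3] flags=0010 → (cmp)
[4] flags=0010 HI?T → r2=0x66
[5] flags=0010 NE?T → r4=0x68
[6] flags=0010 → (cmp)
[7] flags=0010 LT?F → skip
[8] flags=0010 EQ?F → skip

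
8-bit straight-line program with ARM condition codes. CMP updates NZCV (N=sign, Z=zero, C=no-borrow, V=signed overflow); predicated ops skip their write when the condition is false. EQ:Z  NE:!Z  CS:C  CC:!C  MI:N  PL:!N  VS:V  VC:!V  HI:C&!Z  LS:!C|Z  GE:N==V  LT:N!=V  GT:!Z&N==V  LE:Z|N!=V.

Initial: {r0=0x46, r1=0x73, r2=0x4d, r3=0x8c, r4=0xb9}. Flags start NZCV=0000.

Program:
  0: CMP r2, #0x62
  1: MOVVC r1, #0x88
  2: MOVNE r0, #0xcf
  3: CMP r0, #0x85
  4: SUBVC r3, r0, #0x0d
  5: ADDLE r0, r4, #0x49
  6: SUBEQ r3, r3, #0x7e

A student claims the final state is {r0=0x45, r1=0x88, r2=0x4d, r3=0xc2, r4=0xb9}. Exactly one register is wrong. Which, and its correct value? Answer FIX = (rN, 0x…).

FIX = (r0, 0xcf)

0: ✓ CMP  NZCV=1000
1: ✓ MOVVC  r1←0x88
2: ✓ MOVNE  r0←0xcf
3: ✓ CMP  NZCV=0010
4: ✓ SUBVC  r3←0xc2
5: · ADDLE
6: · SUBEQ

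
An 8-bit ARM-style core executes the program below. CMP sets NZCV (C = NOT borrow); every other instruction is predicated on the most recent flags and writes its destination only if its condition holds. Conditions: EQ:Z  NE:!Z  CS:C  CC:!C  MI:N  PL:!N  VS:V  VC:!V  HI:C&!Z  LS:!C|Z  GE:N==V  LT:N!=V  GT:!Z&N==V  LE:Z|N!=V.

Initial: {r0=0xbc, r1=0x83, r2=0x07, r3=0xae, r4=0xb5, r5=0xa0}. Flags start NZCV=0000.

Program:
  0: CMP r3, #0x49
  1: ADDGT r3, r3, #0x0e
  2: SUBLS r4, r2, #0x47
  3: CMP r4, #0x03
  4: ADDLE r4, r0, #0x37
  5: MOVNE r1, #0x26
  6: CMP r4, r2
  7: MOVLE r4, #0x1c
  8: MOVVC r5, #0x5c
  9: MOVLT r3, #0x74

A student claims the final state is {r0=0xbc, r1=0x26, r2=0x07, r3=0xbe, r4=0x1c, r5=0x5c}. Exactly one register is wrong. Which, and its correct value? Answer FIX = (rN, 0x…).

FIX = (r3, 0x74)

0: ✓ CMP  NZCV=0011
1: · ADDGT
2: · SUBLS
3: ✓ CMP  NZCV=1010
4: ✓ ADDLE  r4←0xf3
5: ✓ MOVNE  r1←0x26
6: ✓ CMP  NZCV=1010
7: ✓ MOVLE  r4←0x1c
8: ✓ MOVVC  r5←0x5c
9: ✓ MOVLT  r3←0x74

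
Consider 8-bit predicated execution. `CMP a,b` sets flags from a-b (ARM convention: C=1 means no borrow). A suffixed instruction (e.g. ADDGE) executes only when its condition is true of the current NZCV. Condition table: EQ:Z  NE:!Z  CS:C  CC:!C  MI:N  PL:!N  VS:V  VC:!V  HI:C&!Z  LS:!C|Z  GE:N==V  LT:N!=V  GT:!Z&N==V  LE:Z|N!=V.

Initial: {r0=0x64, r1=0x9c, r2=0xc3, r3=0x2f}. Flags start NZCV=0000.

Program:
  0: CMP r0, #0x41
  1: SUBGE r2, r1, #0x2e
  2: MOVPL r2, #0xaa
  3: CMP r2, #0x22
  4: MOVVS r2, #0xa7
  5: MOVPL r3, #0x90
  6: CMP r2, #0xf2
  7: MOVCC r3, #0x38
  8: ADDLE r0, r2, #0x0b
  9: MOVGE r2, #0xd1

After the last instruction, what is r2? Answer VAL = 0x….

VAL = 0xaa

0: ✓ CMP  NZCV=0010
1: ✓ SUBGE  r2←0x6e
2: ✓ MOVPL  r2←0xaa
3: ✓ CMP  NZCV=1010
4: · MOVVS
5: · MOVPL
6: ✓ CMP  NZCV=1000
7: ✓ MOVCC  r3←0x38
8: ✓ ADDLE  r0←0xb5
9: · MOVGE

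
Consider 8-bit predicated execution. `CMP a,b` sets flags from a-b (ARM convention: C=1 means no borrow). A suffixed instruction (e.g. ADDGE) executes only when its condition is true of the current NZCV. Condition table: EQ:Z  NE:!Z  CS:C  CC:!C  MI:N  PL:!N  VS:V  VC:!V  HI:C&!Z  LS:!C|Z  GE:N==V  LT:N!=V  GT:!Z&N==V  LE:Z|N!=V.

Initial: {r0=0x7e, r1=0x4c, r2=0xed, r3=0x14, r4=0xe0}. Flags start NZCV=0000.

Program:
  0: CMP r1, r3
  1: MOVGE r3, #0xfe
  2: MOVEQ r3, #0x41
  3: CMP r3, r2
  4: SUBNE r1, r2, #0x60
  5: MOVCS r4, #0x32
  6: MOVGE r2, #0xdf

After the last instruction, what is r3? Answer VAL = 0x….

0: ✓ CMP  NZCV=0010
1: ✓ MOVGE  r3←0xfe
2: · MOVEQ
3: ✓ CMP  NZCV=0010
4: ✓ SUBNE  r1←0x8d
5: ✓ MOVCS  r4←0x32
6: ✓ MOVGE  r2←0xdf

VAL = 0xfe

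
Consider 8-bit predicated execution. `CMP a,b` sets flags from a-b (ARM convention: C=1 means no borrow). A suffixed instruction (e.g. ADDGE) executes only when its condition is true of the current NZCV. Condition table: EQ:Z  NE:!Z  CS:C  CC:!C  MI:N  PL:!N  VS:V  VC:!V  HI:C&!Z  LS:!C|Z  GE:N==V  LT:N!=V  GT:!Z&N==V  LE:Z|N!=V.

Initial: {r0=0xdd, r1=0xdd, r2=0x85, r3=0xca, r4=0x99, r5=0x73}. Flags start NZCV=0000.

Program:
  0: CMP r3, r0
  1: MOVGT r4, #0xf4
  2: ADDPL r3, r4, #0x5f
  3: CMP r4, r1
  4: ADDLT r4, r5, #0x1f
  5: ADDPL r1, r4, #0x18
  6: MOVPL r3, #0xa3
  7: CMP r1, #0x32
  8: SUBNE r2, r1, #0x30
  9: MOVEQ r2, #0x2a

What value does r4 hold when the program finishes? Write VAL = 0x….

VAL = 0x92

[0] flags=1000 → (cmp)
[1] flags=1000 GT?F → skip
[2] flags=1000 PL?F → skip
[3] flags=1000 → (cmp)
[4] flags=1000 LT?T → r4=0x92
[5] flags=1000 PL?F → skip
[6] flags=1000 PL?F → skip
[7] flags=1010 → (cmp)
[8] flags=1010 NE?T → r2=0xad
[9] flags=1010 EQ?F → skip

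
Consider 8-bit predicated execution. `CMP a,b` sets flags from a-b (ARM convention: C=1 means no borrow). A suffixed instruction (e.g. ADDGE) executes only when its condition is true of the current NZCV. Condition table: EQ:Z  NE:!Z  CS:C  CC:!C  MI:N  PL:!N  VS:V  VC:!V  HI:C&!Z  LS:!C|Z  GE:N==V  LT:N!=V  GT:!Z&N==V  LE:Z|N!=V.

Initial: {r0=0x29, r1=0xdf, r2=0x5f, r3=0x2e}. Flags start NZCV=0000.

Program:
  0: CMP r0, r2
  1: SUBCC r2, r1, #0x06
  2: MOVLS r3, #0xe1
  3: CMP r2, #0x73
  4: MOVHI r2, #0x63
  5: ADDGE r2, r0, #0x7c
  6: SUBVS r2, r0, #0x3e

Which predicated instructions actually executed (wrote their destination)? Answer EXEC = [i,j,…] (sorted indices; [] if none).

[0] flags=1000 → (cmp)
[1] flags=1000 CC?T → r2=0xd9
[2] flags=1000 LS?T → r3=0xe1
[3] flags=0011 → (cmp)
[4] flags=0011 HI?T → r2=0x63
[5] flags=0011 GE?F → skip
[6] flags=0011 VS?T → r2=0xeb

EXEC = [1,2,4,6]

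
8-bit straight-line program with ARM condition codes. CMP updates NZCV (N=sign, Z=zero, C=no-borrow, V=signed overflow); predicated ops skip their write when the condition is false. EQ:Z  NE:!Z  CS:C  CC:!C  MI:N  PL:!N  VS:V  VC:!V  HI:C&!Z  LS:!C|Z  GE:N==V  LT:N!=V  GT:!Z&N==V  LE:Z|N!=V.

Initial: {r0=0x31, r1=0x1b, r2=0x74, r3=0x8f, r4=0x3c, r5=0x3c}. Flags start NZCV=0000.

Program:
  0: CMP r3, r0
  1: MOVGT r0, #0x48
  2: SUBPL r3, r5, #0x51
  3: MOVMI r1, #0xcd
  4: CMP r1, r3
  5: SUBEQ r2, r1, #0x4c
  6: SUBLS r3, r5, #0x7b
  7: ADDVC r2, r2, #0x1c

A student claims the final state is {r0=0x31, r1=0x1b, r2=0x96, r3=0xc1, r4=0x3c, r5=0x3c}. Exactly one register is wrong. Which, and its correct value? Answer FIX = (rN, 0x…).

FIX = (r2, 0x90)

[0] flags=0011 → (cmp)
[1] flags=0011 GT?F → skip
[2] flags=0011 PL?T → r3=0xeb
[3] flags=0011 MI?F → skip
[4] flags=0000 → (cmp)
[5] flags=0000 EQ?F → skip
[6] flags=0000 LS?T → r3=0xc1
[7] flags=0000 VC?T → r2=0x90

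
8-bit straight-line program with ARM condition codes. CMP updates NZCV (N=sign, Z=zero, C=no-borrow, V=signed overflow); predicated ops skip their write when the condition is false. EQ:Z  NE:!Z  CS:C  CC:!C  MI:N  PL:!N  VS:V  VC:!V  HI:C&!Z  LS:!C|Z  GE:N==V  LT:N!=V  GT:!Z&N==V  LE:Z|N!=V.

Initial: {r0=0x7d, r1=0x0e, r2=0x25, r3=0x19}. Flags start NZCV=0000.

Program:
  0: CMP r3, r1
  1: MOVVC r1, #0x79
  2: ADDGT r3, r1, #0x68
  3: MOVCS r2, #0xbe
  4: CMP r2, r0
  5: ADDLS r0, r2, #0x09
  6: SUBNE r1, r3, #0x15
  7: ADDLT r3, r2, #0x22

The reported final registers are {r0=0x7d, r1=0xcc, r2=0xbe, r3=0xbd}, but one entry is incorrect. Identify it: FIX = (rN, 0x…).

FIX = (r3, 0xe0)

0: ✓ CMP  NZCV=0010
1: ✓ MOVVC  r1←0x79
2: ✓ ADDGT  r3←0xe1
3: ✓ MOVCS  r2←0xbe
4: ✓ CMP  NZCV=0011
5: · ADDLS
6: ✓ SUBNE  r1←0xcc
7: ✓ ADDLT  r3←0xe0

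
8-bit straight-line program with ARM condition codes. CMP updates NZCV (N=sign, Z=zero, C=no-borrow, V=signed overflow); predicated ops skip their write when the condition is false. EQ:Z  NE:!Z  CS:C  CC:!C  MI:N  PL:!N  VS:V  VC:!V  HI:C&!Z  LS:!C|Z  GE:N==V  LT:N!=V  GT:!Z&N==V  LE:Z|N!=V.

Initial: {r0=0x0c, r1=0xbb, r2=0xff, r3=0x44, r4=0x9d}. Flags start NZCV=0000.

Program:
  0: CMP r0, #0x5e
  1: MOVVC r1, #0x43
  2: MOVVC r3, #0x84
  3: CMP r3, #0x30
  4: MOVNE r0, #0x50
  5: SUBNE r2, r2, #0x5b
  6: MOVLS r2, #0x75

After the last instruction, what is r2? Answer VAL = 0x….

[0] flags=1000 → (cmp)
[1] flags=1000 VC?T → r1=0x43
[2] flags=1000 VC?T → r3=0x84
[3] flags=0011 → (cmp)
[4] flags=0011 NE?T → r0=0x50
[5] flags=0011 NE?T → r2=0xa4
[6] flags=0011 LS?F → skip

VAL = 0xa4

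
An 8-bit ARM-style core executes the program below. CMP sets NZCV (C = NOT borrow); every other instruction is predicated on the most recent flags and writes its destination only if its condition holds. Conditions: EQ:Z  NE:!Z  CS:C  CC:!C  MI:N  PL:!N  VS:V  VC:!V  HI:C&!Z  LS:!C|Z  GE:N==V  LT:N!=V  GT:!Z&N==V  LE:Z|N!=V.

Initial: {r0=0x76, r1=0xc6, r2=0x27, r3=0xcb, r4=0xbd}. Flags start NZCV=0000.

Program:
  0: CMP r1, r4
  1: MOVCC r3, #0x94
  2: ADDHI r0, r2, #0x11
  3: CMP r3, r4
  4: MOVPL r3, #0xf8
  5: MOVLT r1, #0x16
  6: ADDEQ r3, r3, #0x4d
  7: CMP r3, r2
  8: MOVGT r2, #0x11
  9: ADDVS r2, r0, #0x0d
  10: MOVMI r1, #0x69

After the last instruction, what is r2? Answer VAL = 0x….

[0] flags=0010 → (cmp)
[1] flags=0010 CC?F → skip
[2] flags=0010 HI?T → r0=0x38
[3] flags=0010 → (cmp)
[4] flags=0010 PL?T → r3=0xf8
[5] flags=0010 LT?F → skip
[6] flags=0010 EQ?F → skip
[7] flags=1010 → (cmp)
[8] flags=1010 GT?F → skip
[9] flags=1010 VS?F → skip
[10] flags=1010 MI?T → r1=0x69

VAL = 0x27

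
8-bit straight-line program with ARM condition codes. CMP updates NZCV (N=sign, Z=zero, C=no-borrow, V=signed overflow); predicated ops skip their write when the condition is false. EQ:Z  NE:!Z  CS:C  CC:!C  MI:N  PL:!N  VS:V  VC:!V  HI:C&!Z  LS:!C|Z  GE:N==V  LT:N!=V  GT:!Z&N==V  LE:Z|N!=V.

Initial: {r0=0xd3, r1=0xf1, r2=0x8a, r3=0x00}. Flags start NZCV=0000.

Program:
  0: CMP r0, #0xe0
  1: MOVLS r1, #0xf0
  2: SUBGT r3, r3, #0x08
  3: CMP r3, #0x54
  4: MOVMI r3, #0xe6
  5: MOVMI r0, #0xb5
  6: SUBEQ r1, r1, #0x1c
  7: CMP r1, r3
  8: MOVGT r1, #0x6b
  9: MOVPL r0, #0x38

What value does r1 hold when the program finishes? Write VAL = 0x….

VAL = 0x6b

0: ✓ CMP  NZCV=1000
1: ✓ MOVLS  r1←0xf0
2: · SUBGT
3: ✓ CMP  NZCV=1000
4: ✓ MOVMI  r3←0xe6
5: ✓ MOVMI  r0←0xb5
6: · SUBEQ
7: ✓ CMP  NZCV=0010
8: ✓ MOVGT  r1←0x6b
9: ✓ MOVPL  r0←0x38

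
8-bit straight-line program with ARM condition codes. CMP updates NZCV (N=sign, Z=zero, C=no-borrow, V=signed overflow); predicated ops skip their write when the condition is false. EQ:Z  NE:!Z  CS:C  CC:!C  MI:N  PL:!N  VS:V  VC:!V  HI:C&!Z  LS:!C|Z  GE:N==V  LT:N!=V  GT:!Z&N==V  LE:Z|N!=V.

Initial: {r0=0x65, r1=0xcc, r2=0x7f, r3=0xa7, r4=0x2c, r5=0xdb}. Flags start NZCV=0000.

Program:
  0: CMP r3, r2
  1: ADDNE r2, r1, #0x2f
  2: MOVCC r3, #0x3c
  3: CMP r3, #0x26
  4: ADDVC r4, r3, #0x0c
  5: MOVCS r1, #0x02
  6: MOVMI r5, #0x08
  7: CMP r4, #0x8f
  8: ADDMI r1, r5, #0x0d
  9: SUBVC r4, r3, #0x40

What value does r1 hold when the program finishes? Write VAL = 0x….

VAL = 0x02

0: ✓ CMP  NZCV=0011
1: ✓ ADDNE  r2←0xfb
2: · MOVCC
3: ✓ CMP  NZCV=1010
4: ✓ ADDVC  r4←0xb3
5: ✓ MOVCS  r1←0x02
6: ✓ MOVMI  r5←0x08
7: ✓ CMP  NZCV=0010
8: · ADDMI
9: ✓ SUBVC  r4←0x67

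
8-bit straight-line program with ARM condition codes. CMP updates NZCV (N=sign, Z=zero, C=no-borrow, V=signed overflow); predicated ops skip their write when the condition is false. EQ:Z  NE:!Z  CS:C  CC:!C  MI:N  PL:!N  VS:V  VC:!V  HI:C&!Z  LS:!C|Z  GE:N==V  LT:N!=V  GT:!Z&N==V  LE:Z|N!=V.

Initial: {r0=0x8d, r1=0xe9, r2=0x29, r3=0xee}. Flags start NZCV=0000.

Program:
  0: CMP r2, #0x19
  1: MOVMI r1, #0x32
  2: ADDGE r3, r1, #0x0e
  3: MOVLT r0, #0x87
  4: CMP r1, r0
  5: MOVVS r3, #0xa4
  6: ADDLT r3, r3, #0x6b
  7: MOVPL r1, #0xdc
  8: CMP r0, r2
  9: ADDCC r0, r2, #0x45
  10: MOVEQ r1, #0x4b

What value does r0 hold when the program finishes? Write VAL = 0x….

VAL = 0x8d

[0] flags=0010 → (cmp)
[1] flags=0010 MI?F → skip
[2] flags=0010 GE?T → r3=0xf7
[3] flags=0010 LT?F → skip
[4] flags=0010 → (cmp)
[5] flags=0010 VS?F → skip
[6] flags=0010 LT?F → skip
[7] flags=0010 PL?T → r1=0xdc
[8] flags=0011 → (cmp)
[9] flags=0011 CC?F → skip
[10] flags=0011 EQ?F → skip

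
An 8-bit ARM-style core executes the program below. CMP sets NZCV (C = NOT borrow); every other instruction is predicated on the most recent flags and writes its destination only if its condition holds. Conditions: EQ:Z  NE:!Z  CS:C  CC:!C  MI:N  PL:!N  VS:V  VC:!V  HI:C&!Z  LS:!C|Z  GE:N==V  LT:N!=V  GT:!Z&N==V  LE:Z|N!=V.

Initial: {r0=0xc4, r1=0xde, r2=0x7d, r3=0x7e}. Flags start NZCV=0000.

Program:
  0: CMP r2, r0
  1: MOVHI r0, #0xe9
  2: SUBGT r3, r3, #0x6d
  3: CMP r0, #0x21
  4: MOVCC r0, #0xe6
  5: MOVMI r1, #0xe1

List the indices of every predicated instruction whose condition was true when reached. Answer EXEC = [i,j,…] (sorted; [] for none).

0: ✓ CMP  NZCV=1001
1: · MOVHI
2: ✓ SUBGT  r3←0x11
3: ✓ CMP  NZCV=1010
4: · MOVCC
5: ✓ MOVMI  r1←0xe1

EXEC = [2,5]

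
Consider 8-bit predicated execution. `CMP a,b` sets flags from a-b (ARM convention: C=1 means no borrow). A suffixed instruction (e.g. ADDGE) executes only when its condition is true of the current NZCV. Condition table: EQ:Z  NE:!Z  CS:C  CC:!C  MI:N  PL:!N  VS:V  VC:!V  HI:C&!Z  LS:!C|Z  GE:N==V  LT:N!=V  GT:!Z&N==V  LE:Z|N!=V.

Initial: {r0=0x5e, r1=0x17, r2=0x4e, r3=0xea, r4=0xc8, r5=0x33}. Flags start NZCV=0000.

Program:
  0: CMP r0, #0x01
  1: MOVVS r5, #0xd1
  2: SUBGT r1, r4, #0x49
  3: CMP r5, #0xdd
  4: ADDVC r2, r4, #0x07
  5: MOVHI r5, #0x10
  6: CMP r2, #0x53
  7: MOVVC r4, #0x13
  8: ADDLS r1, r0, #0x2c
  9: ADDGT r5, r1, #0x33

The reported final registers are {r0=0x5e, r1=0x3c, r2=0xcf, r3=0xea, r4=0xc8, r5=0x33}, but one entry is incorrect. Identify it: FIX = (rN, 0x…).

[0] flags=0010 → (cmp)
[1] flags=0010 VS?F → skip
[2] flags=0010 GT?T → r1=0x7f
[3] flags=0000 → (cmp)
[4] flags=0000 VC?T → r2=0xcf
[5] flags=0000 HI?F → skip
[6] flags=0011 → (cmp)
[7] flags=0011 VC?F → skip
[8] flags=0011 LS?F → skip
[9] flags=0011 GT?F → skip

FIX = (r1, 0x7f)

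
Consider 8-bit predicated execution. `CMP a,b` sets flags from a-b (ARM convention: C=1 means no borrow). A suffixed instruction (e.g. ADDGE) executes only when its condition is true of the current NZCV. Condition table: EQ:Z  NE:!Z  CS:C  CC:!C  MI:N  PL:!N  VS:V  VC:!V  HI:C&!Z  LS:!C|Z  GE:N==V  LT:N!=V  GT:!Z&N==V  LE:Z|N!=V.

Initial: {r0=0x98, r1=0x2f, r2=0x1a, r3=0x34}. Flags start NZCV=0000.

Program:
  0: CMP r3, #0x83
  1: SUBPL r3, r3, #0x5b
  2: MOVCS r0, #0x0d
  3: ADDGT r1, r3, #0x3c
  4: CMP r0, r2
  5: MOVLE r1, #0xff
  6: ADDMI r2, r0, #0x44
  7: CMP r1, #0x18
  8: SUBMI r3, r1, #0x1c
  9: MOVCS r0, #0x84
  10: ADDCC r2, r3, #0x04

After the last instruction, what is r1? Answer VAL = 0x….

VAL = 0xff

0: ✓ CMP  NZCV=1001
1: · SUBPL
2: · MOVCS
3: ✓ ADDGT  r1←0x70
4: ✓ CMP  NZCV=0011
5: ✓ MOVLE  r1←0xff
6: · ADDMI
7: ✓ CMP  NZCV=1010
8: ✓ SUBMI  r3←0xe3
9: ✓ MOVCS  r0←0x84
10: · ADDCC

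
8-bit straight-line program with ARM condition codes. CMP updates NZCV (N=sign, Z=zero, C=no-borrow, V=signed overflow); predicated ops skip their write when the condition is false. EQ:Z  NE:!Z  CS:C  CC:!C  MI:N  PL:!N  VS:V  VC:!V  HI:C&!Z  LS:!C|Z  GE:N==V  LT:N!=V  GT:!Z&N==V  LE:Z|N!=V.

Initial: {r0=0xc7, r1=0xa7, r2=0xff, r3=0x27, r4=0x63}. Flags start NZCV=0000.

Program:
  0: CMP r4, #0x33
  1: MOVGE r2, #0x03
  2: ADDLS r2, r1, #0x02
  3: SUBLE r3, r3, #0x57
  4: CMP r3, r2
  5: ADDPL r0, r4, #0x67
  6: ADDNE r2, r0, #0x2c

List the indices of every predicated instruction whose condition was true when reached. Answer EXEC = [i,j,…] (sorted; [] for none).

[0] flags=0010 → (cmp)
[1] flags=0010 GE?T → r2=0x03
[2] flags=0010 LS?F → skip
[3] flags=0010 LE?F → skip
[4] flags=0010 → (cmp)
[5] flags=0010 PL?T → r0=0xca
[6] flags=0010 NE?T → r2=0xf6

EXEC = [1,5,6]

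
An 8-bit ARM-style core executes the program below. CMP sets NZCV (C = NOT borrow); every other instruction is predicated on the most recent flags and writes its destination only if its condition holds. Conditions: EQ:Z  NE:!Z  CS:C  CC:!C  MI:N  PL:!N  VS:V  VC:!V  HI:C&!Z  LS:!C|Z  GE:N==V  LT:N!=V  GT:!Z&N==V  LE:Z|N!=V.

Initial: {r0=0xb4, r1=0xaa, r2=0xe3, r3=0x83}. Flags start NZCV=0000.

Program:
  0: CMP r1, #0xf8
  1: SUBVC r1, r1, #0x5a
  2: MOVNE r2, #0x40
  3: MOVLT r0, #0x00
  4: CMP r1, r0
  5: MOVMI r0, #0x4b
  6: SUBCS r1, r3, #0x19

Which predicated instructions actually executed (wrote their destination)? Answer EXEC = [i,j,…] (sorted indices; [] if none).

0: ✓ CMP  NZCV=1000
1: ✓ SUBVC  r1←0x50
2: ✓ MOVNE  r2←0x40
3: ✓ MOVLT  r0←0x00
4: ✓ CMP  NZCV=0010
5: · MOVMI
6: ✓ SUBCS  r1←0x6a

EXEC = [1,2,3,6]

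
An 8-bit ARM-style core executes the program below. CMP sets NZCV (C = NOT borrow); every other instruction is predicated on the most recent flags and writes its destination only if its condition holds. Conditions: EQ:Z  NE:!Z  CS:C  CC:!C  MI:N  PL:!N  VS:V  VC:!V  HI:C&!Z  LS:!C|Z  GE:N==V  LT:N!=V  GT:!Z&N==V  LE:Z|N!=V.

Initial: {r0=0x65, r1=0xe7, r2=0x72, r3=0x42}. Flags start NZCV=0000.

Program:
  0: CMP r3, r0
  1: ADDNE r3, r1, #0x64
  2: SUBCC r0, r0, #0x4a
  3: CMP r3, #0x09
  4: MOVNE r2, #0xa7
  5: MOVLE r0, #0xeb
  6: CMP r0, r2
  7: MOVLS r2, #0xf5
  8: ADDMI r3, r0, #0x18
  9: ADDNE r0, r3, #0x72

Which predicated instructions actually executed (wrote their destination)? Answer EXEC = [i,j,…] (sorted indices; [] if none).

[0] flags=1000 → (cmp)
[1] flags=1000 NE?T → r3=0x4b
[2] flags=1000 CC?T → r0=0x1b
[3] flags=0010 → (cmp)
[4] flags=0010 NE?T → r2=0xa7
[5] flags=0010 LE?F → skip
[6] flags=0000 → (cmp)
[7] flags=0000 LS?T → r2=0xf5
[8] flags=0000 MI?F → skip
[9] flags=0000 NE?T → r0=0xbd

EXEC = [1,2,4,7,9]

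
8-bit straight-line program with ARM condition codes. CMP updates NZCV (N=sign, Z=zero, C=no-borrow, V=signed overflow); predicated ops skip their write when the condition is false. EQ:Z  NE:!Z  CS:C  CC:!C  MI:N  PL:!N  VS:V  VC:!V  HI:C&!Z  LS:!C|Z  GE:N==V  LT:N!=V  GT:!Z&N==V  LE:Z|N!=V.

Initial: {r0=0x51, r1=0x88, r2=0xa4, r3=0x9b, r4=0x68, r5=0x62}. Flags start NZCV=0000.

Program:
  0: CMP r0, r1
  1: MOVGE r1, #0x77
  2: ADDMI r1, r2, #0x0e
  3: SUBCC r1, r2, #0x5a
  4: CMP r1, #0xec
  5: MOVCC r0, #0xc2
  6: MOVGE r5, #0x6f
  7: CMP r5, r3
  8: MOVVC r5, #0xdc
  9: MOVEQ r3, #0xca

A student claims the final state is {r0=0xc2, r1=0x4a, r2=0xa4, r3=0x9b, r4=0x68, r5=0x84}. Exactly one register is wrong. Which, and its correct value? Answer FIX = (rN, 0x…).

FIX = (r5, 0x6f)

0: ✓ CMP  NZCV=1001
1: ✓ MOVGE  r1←0x77
2: ✓ ADDMI  r1←0xb2
3: ✓ SUBCC  r1←0x4a
4: ✓ CMP  NZCV=0000
5: ✓ MOVCC  r0←0xc2
6: ✓ MOVGE  r5←0x6f
7: ✓ CMP  NZCV=1001
8: · MOVVC
9: · MOVEQ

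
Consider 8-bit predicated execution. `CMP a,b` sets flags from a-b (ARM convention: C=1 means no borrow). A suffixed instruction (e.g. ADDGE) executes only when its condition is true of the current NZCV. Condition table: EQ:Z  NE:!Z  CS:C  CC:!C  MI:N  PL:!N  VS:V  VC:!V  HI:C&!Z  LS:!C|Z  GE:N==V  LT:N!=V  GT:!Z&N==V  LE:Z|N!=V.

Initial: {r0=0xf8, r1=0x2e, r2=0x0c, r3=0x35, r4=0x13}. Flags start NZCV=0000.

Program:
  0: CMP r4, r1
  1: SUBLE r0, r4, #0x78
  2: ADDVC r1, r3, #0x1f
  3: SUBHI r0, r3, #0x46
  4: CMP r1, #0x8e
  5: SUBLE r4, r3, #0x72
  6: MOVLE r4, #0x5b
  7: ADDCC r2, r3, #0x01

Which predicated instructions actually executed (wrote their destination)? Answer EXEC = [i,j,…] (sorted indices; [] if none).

[0] flags=1000 → (cmp)
[1] flags=1000 LE?T → r0=0x9b
[2] flags=1000 VC?T → r1=0x54
[3] flags=1000 HI?F → skip
[4] flags=1001 → (cmp)
[5] flags=1001 LE?F → skip
[6] flags=1001 LE?F → skip
[7] flags=1001 CC?T → r2=0x36

EXEC = [1,2,7]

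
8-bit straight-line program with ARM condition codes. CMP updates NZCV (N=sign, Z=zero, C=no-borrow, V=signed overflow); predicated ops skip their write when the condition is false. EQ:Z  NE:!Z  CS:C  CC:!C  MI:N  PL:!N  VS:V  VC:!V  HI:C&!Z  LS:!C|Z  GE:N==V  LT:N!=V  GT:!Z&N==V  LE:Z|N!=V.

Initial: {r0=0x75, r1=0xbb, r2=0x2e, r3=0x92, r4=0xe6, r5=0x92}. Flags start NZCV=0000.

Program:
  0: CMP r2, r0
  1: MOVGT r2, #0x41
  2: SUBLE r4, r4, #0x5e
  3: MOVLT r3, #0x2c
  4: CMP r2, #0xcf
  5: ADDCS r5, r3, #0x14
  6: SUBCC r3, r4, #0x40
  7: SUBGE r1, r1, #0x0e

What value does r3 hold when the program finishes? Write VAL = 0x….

VAL = 0x48

0: ✓ CMP  NZCV=1000
1: · MOVGT
2: ✓ SUBLE  r4←0x88
3: ✓ MOVLT  r3←0x2c
4: ✓ CMP  NZCV=0000
5: · ADDCS
6: ✓ SUBCC  r3←0x48
7: ✓ SUBGE  r1←0xad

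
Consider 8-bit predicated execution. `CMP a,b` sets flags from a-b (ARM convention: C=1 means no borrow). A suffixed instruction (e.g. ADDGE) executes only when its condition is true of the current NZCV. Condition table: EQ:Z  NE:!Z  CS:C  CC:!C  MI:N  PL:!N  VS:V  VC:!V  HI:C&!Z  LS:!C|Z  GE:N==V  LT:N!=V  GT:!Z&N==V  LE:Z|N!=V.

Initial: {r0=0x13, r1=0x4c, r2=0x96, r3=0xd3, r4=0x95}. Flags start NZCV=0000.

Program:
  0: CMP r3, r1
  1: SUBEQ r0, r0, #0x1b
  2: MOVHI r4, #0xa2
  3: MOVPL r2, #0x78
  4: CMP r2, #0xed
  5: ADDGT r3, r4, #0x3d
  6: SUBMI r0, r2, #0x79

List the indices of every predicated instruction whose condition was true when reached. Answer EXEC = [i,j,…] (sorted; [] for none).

EXEC = [2,6]

[0] flags=1010 → (cmp)
[1] flags=1010 EQ?F → skip
[2] flags=1010 HI?T → r4=0xa2
[3] flags=1010 PL?F → skip
[4] flags=1000 → (cmp)
[5] flags=1000 GT?F → skip
[6] flags=1000 MI?T → r0=0x1d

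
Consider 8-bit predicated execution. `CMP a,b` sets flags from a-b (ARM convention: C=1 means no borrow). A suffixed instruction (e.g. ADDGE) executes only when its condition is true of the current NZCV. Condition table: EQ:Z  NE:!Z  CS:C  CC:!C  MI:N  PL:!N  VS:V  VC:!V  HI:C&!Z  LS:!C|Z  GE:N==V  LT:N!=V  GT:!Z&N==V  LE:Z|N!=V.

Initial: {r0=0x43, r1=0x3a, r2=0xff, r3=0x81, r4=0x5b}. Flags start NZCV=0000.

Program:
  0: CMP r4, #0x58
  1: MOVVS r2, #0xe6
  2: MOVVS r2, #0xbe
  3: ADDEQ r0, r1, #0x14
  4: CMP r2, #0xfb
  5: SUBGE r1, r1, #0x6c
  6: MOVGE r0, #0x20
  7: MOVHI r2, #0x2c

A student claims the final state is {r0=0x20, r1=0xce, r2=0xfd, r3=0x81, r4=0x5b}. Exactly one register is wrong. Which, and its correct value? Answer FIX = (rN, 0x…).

FIX = (r2, 0x2c)

[0] flags=0010 → (cmp)
[1] flags=0010 VS?F → skip
[2] flags=0010 VS?F → skip
[3] flags=0010 EQ?F → skip
[4] flags=0010 → (cmp)
[5] flags=0010 GE?T → r1=0xce
[6] flags=0010 GE?T → r0=0x20
[7] flags=0010 HI?T → r2=0x2c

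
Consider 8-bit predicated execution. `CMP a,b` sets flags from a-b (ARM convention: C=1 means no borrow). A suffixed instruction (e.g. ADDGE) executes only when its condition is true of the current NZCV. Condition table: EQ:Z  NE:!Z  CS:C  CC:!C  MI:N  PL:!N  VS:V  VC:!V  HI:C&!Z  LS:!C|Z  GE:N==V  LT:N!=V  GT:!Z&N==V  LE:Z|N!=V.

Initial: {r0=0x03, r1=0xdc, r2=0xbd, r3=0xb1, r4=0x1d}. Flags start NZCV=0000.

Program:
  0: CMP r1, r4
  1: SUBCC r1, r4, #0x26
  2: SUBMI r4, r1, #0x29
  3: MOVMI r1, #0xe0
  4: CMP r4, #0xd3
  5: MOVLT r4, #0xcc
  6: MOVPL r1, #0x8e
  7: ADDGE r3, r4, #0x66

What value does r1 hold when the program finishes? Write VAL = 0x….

0: ✓ CMP  NZCV=1010
1: · SUBCC
2: ✓ SUBMI  r4←0xb3
3: ✓ MOVMI  r1←0xe0
4: ✓ CMP  NZCV=1000
5: ✓ MOVLT  r4←0xcc
6: · MOVPL
7: · ADDGE

VAL = 0xe0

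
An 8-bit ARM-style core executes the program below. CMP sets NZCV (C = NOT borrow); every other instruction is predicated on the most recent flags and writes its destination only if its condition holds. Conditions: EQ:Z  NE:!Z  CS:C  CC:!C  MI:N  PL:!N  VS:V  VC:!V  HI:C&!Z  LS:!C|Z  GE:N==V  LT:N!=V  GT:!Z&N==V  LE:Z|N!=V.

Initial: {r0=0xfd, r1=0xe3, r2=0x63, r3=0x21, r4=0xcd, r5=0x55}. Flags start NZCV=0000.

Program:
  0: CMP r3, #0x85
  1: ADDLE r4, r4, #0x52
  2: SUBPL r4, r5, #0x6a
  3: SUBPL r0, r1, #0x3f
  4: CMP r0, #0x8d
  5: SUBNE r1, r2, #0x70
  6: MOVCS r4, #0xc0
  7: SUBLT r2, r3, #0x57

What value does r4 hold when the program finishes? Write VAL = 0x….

[0] flags=1001 → (cmp)
[1] flags=1001 LE?F → skip
[2] flags=1001 PL?F → skip
[3] flags=1001 PL?F → skip
[4] flags=0010 → (cmp)
[5] flags=0010 NE?T → r1=0xf3
[6] flags=0010 CS?T → r4=0xc0
[7] flags=0010 LT?F → skip

VAL = 0xc0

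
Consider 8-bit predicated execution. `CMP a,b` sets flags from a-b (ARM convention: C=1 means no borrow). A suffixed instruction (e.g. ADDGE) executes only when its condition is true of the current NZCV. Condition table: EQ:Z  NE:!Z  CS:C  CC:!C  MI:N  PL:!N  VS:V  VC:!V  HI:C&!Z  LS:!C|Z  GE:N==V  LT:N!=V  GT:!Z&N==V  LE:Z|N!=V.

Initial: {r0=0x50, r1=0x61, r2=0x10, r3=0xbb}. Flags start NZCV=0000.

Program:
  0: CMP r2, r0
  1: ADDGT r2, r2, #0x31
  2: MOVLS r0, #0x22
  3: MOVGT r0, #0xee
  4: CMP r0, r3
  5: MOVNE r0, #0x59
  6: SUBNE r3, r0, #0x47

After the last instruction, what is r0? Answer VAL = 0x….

0: ✓ CMP  NZCV=1000
1: · ADDGT
2: ✓ MOVLS  r0←0x22
3: · MOVGT
4: ✓ CMP  NZCV=0000
5: ✓ MOVNE  r0←0x59
6: ✓ SUBNE  r3←0x12

VAL = 0x59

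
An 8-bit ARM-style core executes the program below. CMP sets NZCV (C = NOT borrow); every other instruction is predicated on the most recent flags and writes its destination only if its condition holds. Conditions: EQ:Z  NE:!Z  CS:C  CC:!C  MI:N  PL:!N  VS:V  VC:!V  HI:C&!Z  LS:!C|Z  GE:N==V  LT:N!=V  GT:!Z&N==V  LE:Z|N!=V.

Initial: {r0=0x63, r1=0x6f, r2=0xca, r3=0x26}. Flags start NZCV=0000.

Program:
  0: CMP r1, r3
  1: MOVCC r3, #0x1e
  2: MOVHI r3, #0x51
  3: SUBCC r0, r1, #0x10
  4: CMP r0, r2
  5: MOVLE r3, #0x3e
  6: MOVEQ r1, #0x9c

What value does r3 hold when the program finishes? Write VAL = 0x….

[0] flags=0010 → (cmp)
[1] flags=0010 CC?F → skip
[2] flags=0010 HI?T → r3=0x51
[3] flags=0010 CC?F → skip
[4] flags=1001 → (cmp)
[5] flags=1001 LE?F → skip
[6] flags=1001 EQ?F → skip

VAL = 0x51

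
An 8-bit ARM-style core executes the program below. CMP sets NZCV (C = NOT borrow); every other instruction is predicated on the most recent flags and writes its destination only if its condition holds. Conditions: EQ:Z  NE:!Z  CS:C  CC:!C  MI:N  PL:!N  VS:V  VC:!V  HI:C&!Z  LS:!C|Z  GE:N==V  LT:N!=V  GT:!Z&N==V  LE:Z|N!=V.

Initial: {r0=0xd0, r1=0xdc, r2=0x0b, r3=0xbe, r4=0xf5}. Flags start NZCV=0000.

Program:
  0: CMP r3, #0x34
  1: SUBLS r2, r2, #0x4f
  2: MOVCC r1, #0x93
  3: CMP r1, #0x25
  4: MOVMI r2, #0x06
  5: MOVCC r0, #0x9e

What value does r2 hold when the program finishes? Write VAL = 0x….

[0] flags=1010 → (cmp)
[1] flags=1010 LS?F → skip
[2] flags=1010 CC?F → skip
[3] flags=1010 → (cmp)
[4] flags=1010 MI?T → r2=0x06
[5] flags=1010 CC?F → skip

VAL = 0x06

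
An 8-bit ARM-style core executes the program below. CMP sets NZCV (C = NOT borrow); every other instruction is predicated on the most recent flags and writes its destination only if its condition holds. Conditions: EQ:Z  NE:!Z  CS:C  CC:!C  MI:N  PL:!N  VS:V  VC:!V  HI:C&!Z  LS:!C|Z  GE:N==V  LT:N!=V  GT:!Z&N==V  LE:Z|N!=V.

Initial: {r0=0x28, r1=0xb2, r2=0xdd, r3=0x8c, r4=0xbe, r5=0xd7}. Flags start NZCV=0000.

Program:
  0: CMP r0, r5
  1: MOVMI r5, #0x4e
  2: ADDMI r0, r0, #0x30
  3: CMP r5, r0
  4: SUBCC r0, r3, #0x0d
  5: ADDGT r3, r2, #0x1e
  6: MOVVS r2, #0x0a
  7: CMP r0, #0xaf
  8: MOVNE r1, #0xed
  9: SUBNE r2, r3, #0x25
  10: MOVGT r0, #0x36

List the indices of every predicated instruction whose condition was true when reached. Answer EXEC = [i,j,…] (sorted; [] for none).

EXEC = [8,9,10]

[0] flags=0000 → (cmp)
[1] flags=0000 MI?F → skip
[2] flags=0000 MI?F → skip
[3] flags=1010 → (cmp)
[4] flags=1010 CC?F → skip
[5] flags=1010 GT?F → skip
[6] flags=1010 VS?F → skip
[7] flags=0000 → (cmp)
[8] flags=0000 NE?T → r1=0xed
[9] flags=0000 NE?T → r2=0x67
[10] flags=0000 GT?T → r0=0x36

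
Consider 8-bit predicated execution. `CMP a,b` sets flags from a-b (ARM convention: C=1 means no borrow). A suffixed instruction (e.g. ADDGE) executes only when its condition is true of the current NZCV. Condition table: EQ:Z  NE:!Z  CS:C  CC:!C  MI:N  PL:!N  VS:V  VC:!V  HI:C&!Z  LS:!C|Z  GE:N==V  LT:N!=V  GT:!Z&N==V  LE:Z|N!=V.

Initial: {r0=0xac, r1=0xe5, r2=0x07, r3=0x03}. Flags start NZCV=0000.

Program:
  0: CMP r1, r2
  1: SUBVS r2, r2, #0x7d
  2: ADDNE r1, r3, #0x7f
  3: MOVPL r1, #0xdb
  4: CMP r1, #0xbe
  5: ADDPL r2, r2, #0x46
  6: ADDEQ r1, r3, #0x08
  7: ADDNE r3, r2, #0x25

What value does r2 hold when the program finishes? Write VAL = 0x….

VAL = 0x07

[0] flags=1010 → (cmp)
[1] flags=1010 VS?F → skip
[2] flags=1010 NE?T → r1=0x82
[3] flags=1010 PL?F → skip
[4] flags=1000 → (cmp)
[5] flags=1000 PL?F → skip
[6] flags=1000 EQ?F → skip
[7] flags=1000 NE?T → r3=0x2c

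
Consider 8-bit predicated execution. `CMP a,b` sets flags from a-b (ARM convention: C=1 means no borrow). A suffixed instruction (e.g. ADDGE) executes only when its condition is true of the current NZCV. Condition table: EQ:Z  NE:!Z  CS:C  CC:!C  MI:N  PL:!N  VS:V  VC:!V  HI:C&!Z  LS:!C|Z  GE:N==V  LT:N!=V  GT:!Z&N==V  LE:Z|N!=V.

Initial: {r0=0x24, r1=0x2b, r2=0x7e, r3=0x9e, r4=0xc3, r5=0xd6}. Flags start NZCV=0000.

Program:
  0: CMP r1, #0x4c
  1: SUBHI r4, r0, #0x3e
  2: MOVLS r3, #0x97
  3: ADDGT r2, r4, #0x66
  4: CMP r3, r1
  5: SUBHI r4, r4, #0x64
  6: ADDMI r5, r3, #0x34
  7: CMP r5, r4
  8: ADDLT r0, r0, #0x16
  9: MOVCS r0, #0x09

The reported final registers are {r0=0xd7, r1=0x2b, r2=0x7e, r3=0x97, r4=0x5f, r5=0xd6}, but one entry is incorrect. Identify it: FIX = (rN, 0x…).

[0] flags=1000 → (cmp)
[1] flags=1000 HI?F → skip
[2] flags=1000 LS?T → r3=0x97
[3] flags=1000 GT?F → skip
[4] flags=0011 → (cmp)
[5] flags=0011 HI?T → r4=0x5f
[6] flags=0011 MI?F → skip
[7] flags=0011 → (cmp)
[8] flags=0011 LT?T → r0=0x3a
[9] flags=0011 CS?T → r0=0x09

FIX = (r0, 0x09)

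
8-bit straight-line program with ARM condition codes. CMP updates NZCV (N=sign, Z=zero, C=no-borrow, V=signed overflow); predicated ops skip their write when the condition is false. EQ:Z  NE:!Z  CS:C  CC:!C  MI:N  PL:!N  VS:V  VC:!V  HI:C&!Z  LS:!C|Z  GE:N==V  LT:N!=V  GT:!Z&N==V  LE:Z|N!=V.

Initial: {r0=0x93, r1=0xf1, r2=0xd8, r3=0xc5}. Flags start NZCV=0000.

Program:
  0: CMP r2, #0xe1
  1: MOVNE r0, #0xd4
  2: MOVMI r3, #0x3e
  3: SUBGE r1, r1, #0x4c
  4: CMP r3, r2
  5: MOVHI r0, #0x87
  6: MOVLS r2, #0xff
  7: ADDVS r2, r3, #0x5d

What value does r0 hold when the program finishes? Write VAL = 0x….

VAL = 0xd4

[0] flags=1000 → (cmp)
[1] flags=1000 NE?T → r0=0xd4
[2] flags=1000 MI?T → r3=0x3e
[3] flags=1000 GE?F → skip
[4] flags=0000 → (cmp)
[5] flags=0000 HI?F → skip
[6] flags=0000 LS?T → r2=0xff
[7] flags=0000 VS?F → skip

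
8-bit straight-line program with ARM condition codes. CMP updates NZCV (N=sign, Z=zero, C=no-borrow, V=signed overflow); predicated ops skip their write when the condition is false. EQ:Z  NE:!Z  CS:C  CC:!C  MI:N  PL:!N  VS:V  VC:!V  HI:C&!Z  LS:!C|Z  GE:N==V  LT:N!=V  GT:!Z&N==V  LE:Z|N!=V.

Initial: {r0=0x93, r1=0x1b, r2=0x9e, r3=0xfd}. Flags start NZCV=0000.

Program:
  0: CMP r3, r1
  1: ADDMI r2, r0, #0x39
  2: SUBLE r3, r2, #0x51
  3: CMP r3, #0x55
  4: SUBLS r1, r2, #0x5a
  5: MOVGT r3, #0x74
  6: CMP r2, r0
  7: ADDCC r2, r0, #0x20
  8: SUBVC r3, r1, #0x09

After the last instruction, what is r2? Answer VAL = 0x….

0: ✓ CMP  NZCV=1010
1: ✓ ADDMI  r2←0xcc
2: ✓ SUBLE  r3←0x7b
3: ✓ CMP  NZCV=0010
4: · SUBLS
5: ✓ MOVGT  r3←0x74
6: ✓ CMP  NZCV=0010
7: · ADDCC
8: ✓ SUBVC  r3←0x12

VAL = 0xcc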